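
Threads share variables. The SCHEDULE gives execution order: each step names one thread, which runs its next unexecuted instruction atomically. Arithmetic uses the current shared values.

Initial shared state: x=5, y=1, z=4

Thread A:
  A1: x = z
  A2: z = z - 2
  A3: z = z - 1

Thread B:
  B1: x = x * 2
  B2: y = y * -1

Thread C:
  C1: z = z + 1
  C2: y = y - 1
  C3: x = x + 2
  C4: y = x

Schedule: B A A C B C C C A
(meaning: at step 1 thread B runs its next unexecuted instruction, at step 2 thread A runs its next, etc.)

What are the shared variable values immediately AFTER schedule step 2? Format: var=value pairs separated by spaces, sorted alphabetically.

Answer: x=4 y=1 z=4

Derivation:
Step 1: thread B executes B1 (x = x * 2). Shared: x=10 y=1 z=4. PCs: A@0 B@1 C@0
Step 2: thread A executes A1 (x = z). Shared: x=4 y=1 z=4. PCs: A@1 B@1 C@0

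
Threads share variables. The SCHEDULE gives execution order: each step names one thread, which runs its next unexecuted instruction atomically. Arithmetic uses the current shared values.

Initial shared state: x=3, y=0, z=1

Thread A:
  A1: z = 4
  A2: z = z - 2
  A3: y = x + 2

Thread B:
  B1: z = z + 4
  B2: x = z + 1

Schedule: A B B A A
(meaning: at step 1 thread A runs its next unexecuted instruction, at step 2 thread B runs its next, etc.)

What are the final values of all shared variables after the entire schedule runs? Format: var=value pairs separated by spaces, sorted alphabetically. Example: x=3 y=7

Step 1: thread A executes A1 (z = 4). Shared: x=3 y=0 z=4. PCs: A@1 B@0
Step 2: thread B executes B1 (z = z + 4). Shared: x=3 y=0 z=8. PCs: A@1 B@1
Step 3: thread B executes B2 (x = z + 1). Shared: x=9 y=0 z=8. PCs: A@1 B@2
Step 4: thread A executes A2 (z = z - 2). Shared: x=9 y=0 z=6. PCs: A@2 B@2
Step 5: thread A executes A3 (y = x + 2). Shared: x=9 y=11 z=6. PCs: A@3 B@2

Answer: x=9 y=11 z=6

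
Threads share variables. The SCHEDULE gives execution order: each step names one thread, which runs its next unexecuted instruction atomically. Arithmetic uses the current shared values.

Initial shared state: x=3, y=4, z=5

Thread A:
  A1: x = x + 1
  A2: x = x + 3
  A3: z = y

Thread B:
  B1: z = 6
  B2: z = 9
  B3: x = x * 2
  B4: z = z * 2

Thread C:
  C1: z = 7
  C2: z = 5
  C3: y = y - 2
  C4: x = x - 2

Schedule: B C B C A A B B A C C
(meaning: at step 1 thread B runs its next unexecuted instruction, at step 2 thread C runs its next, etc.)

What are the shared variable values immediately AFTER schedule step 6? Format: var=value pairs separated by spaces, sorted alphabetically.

Step 1: thread B executes B1 (z = 6). Shared: x=3 y=4 z=6. PCs: A@0 B@1 C@0
Step 2: thread C executes C1 (z = 7). Shared: x=3 y=4 z=7. PCs: A@0 B@1 C@1
Step 3: thread B executes B2 (z = 9). Shared: x=3 y=4 z=9. PCs: A@0 B@2 C@1
Step 4: thread C executes C2 (z = 5). Shared: x=3 y=4 z=5. PCs: A@0 B@2 C@2
Step 5: thread A executes A1 (x = x + 1). Shared: x=4 y=4 z=5. PCs: A@1 B@2 C@2
Step 6: thread A executes A2 (x = x + 3). Shared: x=7 y=4 z=5. PCs: A@2 B@2 C@2

Answer: x=7 y=4 z=5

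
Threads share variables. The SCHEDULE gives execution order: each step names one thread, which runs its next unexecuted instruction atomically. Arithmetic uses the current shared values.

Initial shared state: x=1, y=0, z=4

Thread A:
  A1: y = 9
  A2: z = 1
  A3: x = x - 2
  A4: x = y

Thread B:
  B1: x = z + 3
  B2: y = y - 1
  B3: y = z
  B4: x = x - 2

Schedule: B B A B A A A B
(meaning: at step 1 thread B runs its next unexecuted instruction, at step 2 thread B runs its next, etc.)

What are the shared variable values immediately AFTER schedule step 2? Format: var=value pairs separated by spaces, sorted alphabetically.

Step 1: thread B executes B1 (x = z + 3). Shared: x=7 y=0 z=4. PCs: A@0 B@1
Step 2: thread B executes B2 (y = y - 1). Shared: x=7 y=-1 z=4. PCs: A@0 B@2

Answer: x=7 y=-1 z=4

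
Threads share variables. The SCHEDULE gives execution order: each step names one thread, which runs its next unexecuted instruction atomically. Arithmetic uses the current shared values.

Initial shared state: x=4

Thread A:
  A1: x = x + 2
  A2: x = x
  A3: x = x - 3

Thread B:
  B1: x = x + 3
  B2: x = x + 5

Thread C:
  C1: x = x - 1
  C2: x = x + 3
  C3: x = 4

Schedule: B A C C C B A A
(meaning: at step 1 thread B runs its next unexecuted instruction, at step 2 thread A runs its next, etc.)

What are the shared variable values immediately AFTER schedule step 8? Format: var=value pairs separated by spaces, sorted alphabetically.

Step 1: thread B executes B1 (x = x + 3). Shared: x=7. PCs: A@0 B@1 C@0
Step 2: thread A executes A1 (x = x + 2). Shared: x=9. PCs: A@1 B@1 C@0
Step 3: thread C executes C1 (x = x - 1). Shared: x=8. PCs: A@1 B@1 C@1
Step 4: thread C executes C2 (x = x + 3). Shared: x=11. PCs: A@1 B@1 C@2
Step 5: thread C executes C3 (x = 4). Shared: x=4. PCs: A@1 B@1 C@3
Step 6: thread B executes B2 (x = x + 5). Shared: x=9. PCs: A@1 B@2 C@3
Step 7: thread A executes A2 (x = x). Shared: x=9. PCs: A@2 B@2 C@3
Step 8: thread A executes A3 (x = x - 3). Shared: x=6. PCs: A@3 B@2 C@3

Answer: x=6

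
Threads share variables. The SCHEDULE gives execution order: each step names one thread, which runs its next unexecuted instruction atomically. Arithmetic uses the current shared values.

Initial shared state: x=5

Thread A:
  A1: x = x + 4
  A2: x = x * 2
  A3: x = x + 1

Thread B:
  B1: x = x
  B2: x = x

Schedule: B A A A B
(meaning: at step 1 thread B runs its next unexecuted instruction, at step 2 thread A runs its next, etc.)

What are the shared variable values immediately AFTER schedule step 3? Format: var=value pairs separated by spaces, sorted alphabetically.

Step 1: thread B executes B1 (x = x). Shared: x=5. PCs: A@0 B@1
Step 2: thread A executes A1 (x = x + 4). Shared: x=9. PCs: A@1 B@1
Step 3: thread A executes A2 (x = x * 2). Shared: x=18. PCs: A@2 B@1

Answer: x=18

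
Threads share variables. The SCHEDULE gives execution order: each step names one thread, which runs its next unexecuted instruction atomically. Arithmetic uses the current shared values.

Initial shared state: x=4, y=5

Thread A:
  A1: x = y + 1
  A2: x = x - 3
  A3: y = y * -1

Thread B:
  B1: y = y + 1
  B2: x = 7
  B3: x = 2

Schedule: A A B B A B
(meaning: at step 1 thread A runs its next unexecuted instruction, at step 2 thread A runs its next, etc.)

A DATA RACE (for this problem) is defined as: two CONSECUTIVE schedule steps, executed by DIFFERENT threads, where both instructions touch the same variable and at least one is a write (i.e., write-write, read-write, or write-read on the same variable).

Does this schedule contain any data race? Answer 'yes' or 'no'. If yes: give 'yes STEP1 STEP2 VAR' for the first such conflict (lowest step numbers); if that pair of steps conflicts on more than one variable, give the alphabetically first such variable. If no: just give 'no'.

Steps 1,2: same thread (A). No race.
Steps 2,3: A(r=x,w=x) vs B(r=y,w=y). No conflict.
Steps 3,4: same thread (B). No race.
Steps 4,5: B(r=-,w=x) vs A(r=y,w=y). No conflict.
Steps 5,6: A(r=y,w=y) vs B(r=-,w=x). No conflict.

Answer: no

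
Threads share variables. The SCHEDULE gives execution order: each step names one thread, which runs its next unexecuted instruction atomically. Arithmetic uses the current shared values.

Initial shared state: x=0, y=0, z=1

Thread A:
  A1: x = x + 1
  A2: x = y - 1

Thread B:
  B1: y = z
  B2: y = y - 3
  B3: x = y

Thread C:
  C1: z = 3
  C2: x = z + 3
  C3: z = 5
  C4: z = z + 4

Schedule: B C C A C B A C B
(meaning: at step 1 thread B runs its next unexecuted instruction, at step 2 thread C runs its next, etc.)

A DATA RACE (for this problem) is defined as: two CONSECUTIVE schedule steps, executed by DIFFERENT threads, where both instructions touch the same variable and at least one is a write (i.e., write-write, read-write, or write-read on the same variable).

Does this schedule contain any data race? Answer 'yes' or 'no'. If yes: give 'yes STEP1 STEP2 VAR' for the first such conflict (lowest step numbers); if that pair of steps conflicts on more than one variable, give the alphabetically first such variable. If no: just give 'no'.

Steps 1,2: B(y = z) vs C(z = 3). RACE on z (R-W).
Steps 2,3: same thread (C). No race.
Steps 3,4: C(x = z + 3) vs A(x = x + 1). RACE on x (W-W).
Steps 4,5: A(r=x,w=x) vs C(r=-,w=z). No conflict.
Steps 5,6: C(r=-,w=z) vs B(r=y,w=y). No conflict.
Steps 6,7: B(y = y - 3) vs A(x = y - 1). RACE on y (W-R).
Steps 7,8: A(r=y,w=x) vs C(r=z,w=z). No conflict.
Steps 8,9: C(r=z,w=z) vs B(r=y,w=x). No conflict.
First conflict at steps 1,2.

Answer: yes 1 2 z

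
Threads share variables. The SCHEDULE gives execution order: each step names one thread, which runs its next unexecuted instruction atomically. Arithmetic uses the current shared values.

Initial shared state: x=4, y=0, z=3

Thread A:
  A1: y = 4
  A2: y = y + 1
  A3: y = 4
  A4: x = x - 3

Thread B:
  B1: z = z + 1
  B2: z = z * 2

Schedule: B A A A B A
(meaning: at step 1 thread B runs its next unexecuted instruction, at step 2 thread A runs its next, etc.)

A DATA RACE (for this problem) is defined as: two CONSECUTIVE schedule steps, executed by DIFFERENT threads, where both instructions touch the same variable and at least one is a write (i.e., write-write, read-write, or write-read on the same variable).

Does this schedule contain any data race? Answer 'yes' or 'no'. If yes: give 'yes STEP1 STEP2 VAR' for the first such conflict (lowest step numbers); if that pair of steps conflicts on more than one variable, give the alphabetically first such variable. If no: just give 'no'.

Answer: no

Derivation:
Steps 1,2: B(r=z,w=z) vs A(r=-,w=y). No conflict.
Steps 2,3: same thread (A). No race.
Steps 3,4: same thread (A). No race.
Steps 4,5: A(r=-,w=y) vs B(r=z,w=z). No conflict.
Steps 5,6: B(r=z,w=z) vs A(r=x,w=x). No conflict.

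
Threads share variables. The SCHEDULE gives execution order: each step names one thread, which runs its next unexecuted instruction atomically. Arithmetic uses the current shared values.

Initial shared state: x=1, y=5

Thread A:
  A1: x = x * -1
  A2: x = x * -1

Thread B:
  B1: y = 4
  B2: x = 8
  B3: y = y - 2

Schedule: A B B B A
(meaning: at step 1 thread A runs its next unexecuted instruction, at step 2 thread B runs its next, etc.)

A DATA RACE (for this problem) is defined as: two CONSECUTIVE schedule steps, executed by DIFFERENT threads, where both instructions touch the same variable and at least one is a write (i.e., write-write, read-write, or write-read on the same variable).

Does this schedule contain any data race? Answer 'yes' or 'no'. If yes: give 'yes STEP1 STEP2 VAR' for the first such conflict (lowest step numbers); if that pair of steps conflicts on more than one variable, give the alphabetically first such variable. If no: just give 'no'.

Steps 1,2: A(r=x,w=x) vs B(r=-,w=y). No conflict.
Steps 2,3: same thread (B). No race.
Steps 3,4: same thread (B). No race.
Steps 4,5: B(r=y,w=y) vs A(r=x,w=x). No conflict.

Answer: no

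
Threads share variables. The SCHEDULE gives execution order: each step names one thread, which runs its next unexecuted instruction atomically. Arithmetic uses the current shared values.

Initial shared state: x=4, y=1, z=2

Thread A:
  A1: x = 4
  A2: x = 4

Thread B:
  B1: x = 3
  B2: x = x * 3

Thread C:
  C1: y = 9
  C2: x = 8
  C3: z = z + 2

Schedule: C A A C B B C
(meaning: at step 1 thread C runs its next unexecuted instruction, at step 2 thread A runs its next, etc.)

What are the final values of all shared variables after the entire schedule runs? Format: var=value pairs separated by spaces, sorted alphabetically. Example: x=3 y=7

Answer: x=9 y=9 z=4

Derivation:
Step 1: thread C executes C1 (y = 9). Shared: x=4 y=9 z=2. PCs: A@0 B@0 C@1
Step 2: thread A executes A1 (x = 4). Shared: x=4 y=9 z=2. PCs: A@1 B@0 C@1
Step 3: thread A executes A2 (x = 4). Shared: x=4 y=9 z=2. PCs: A@2 B@0 C@1
Step 4: thread C executes C2 (x = 8). Shared: x=8 y=9 z=2. PCs: A@2 B@0 C@2
Step 5: thread B executes B1 (x = 3). Shared: x=3 y=9 z=2. PCs: A@2 B@1 C@2
Step 6: thread B executes B2 (x = x * 3). Shared: x=9 y=9 z=2. PCs: A@2 B@2 C@2
Step 7: thread C executes C3 (z = z + 2). Shared: x=9 y=9 z=4. PCs: A@2 B@2 C@3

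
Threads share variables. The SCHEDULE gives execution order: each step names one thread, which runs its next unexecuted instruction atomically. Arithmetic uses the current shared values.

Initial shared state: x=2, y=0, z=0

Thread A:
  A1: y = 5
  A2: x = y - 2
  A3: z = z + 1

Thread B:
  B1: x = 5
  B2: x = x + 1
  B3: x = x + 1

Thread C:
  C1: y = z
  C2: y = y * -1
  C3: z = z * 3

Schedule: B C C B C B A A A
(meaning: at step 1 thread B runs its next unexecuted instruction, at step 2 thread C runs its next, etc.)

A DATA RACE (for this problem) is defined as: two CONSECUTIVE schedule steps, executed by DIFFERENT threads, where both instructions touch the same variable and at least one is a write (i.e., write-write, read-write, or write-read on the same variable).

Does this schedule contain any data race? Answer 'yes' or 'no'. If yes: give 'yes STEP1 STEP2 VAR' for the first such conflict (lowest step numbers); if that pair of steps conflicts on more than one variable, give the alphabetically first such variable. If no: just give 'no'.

Steps 1,2: B(r=-,w=x) vs C(r=z,w=y). No conflict.
Steps 2,3: same thread (C). No race.
Steps 3,4: C(r=y,w=y) vs B(r=x,w=x). No conflict.
Steps 4,5: B(r=x,w=x) vs C(r=z,w=z). No conflict.
Steps 5,6: C(r=z,w=z) vs B(r=x,w=x). No conflict.
Steps 6,7: B(r=x,w=x) vs A(r=-,w=y). No conflict.
Steps 7,8: same thread (A). No race.
Steps 8,9: same thread (A). No race.

Answer: no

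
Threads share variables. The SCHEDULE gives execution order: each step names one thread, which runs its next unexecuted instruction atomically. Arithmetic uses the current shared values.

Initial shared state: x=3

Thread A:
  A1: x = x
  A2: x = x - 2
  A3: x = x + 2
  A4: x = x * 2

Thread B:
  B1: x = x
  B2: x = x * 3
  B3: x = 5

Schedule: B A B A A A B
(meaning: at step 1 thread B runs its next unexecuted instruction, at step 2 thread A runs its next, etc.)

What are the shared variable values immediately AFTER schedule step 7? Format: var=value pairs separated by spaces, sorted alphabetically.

Step 1: thread B executes B1 (x = x). Shared: x=3. PCs: A@0 B@1
Step 2: thread A executes A1 (x = x). Shared: x=3. PCs: A@1 B@1
Step 3: thread B executes B2 (x = x * 3). Shared: x=9. PCs: A@1 B@2
Step 4: thread A executes A2 (x = x - 2). Shared: x=7. PCs: A@2 B@2
Step 5: thread A executes A3 (x = x + 2). Shared: x=9. PCs: A@3 B@2
Step 6: thread A executes A4 (x = x * 2). Shared: x=18. PCs: A@4 B@2
Step 7: thread B executes B3 (x = 5). Shared: x=5. PCs: A@4 B@3

Answer: x=5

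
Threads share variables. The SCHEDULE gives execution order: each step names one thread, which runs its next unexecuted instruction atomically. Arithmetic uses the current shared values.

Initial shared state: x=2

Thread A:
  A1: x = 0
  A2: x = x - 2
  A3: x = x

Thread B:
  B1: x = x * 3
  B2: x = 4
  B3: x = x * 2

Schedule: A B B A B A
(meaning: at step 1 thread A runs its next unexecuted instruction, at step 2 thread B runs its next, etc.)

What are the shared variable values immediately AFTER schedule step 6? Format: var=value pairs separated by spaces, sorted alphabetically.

Step 1: thread A executes A1 (x = 0). Shared: x=0. PCs: A@1 B@0
Step 2: thread B executes B1 (x = x * 3). Shared: x=0. PCs: A@1 B@1
Step 3: thread B executes B2 (x = 4). Shared: x=4. PCs: A@1 B@2
Step 4: thread A executes A2 (x = x - 2). Shared: x=2. PCs: A@2 B@2
Step 5: thread B executes B3 (x = x * 2). Shared: x=4. PCs: A@2 B@3
Step 6: thread A executes A3 (x = x). Shared: x=4. PCs: A@3 B@3

Answer: x=4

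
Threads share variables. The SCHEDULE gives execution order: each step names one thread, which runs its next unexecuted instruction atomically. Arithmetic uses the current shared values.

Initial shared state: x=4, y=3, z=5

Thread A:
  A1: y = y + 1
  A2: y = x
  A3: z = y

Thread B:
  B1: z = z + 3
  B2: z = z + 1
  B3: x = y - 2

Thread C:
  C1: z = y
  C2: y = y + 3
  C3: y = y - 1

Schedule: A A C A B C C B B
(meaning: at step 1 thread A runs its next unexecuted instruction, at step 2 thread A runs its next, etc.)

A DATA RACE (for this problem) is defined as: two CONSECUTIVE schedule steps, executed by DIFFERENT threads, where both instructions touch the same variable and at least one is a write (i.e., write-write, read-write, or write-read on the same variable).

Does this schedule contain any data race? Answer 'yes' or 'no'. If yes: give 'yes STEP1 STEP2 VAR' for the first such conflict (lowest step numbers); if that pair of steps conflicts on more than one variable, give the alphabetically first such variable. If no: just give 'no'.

Answer: yes 2 3 y

Derivation:
Steps 1,2: same thread (A). No race.
Steps 2,3: A(y = x) vs C(z = y). RACE on y (W-R).
Steps 3,4: C(z = y) vs A(z = y). RACE on z (W-W).
Steps 4,5: A(z = y) vs B(z = z + 3). RACE on z (W-W).
Steps 5,6: B(r=z,w=z) vs C(r=y,w=y). No conflict.
Steps 6,7: same thread (C). No race.
Steps 7,8: C(r=y,w=y) vs B(r=z,w=z). No conflict.
Steps 8,9: same thread (B). No race.
First conflict at steps 2,3.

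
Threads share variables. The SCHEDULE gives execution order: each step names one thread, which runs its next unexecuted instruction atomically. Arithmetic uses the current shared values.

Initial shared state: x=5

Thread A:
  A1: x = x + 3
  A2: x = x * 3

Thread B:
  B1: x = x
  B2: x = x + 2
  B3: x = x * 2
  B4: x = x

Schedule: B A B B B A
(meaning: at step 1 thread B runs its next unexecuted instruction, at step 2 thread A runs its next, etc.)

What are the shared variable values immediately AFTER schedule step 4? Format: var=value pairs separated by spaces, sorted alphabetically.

Answer: x=20

Derivation:
Step 1: thread B executes B1 (x = x). Shared: x=5. PCs: A@0 B@1
Step 2: thread A executes A1 (x = x + 3). Shared: x=8. PCs: A@1 B@1
Step 3: thread B executes B2 (x = x + 2). Shared: x=10. PCs: A@1 B@2
Step 4: thread B executes B3 (x = x * 2). Shared: x=20. PCs: A@1 B@3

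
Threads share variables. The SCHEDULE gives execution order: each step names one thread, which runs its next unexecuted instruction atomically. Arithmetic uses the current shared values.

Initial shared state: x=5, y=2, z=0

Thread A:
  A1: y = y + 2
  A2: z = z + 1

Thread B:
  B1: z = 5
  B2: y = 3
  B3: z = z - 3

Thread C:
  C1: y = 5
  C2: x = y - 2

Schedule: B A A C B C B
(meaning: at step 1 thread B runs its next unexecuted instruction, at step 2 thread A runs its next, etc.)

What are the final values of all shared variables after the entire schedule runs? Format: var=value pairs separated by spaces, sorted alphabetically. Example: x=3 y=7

Step 1: thread B executes B1 (z = 5). Shared: x=5 y=2 z=5. PCs: A@0 B@1 C@0
Step 2: thread A executes A1 (y = y + 2). Shared: x=5 y=4 z=5. PCs: A@1 B@1 C@0
Step 3: thread A executes A2 (z = z + 1). Shared: x=5 y=4 z=6. PCs: A@2 B@1 C@0
Step 4: thread C executes C1 (y = 5). Shared: x=5 y=5 z=6. PCs: A@2 B@1 C@1
Step 5: thread B executes B2 (y = 3). Shared: x=5 y=3 z=6. PCs: A@2 B@2 C@1
Step 6: thread C executes C2 (x = y - 2). Shared: x=1 y=3 z=6. PCs: A@2 B@2 C@2
Step 7: thread B executes B3 (z = z - 3). Shared: x=1 y=3 z=3. PCs: A@2 B@3 C@2

Answer: x=1 y=3 z=3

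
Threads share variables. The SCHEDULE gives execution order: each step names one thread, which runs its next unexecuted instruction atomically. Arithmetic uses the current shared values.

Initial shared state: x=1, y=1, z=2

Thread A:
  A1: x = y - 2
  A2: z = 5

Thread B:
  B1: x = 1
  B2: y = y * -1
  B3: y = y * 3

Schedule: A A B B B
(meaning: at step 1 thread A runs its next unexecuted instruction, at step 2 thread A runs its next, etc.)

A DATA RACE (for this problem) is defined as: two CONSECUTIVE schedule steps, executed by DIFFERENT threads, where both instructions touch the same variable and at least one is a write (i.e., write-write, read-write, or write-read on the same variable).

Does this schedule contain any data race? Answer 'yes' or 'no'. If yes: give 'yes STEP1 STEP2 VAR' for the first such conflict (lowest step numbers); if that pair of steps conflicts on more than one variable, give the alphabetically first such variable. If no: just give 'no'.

Steps 1,2: same thread (A). No race.
Steps 2,3: A(r=-,w=z) vs B(r=-,w=x). No conflict.
Steps 3,4: same thread (B). No race.
Steps 4,5: same thread (B). No race.

Answer: no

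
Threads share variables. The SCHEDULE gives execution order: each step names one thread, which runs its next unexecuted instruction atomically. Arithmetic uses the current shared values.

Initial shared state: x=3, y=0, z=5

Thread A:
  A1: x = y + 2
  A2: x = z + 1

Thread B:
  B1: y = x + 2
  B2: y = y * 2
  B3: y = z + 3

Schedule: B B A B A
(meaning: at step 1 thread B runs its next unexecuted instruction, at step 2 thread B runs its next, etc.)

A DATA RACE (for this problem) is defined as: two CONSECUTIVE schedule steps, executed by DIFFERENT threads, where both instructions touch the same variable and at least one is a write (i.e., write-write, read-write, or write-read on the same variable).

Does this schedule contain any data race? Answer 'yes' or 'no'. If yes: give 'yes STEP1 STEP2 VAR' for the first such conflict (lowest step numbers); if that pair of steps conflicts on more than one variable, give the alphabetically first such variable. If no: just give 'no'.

Answer: yes 2 3 y

Derivation:
Steps 1,2: same thread (B). No race.
Steps 2,3: B(y = y * 2) vs A(x = y + 2). RACE on y (W-R).
Steps 3,4: A(x = y + 2) vs B(y = z + 3). RACE on y (R-W).
Steps 4,5: B(r=z,w=y) vs A(r=z,w=x). No conflict.
First conflict at steps 2,3.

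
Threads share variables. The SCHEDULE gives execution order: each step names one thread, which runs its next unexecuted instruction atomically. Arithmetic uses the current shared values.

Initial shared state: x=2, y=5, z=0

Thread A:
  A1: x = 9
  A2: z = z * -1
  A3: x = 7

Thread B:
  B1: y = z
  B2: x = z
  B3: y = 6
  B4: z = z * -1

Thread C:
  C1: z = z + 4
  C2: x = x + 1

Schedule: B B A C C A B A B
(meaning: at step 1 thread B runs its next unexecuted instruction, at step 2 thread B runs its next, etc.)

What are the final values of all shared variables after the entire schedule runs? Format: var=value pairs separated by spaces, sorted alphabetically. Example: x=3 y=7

Step 1: thread B executes B1 (y = z). Shared: x=2 y=0 z=0. PCs: A@0 B@1 C@0
Step 2: thread B executes B2 (x = z). Shared: x=0 y=0 z=0. PCs: A@0 B@2 C@0
Step 3: thread A executes A1 (x = 9). Shared: x=9 y=0 z=0. PCs: A@1 B@2 C@0
Step 4: thread C executes C1 (z = z + 4). Shared: x=9 y=0 z=4. PCs: A@1 B@2 C@1
Step 5: thread C executes C2 (x = x + 1). Shared: x=10 y=0 z=4. PCs: A@1 B@2 C@2
Step 6: thread A executes A2 (z = z * -1). Shared: x=10 y=0 z=-4. PCs: A@2 B@2 C@2
Step 7: thread B executes B3 (y = 6). Shared: x=10 y=6 z=-4. PCs: A@2 B@3 C@2
Step 8: thread A executes A3 (x = 7). Shared: x=7 y=6 z=-4. PCs: A@3 B@3 C@2
Step 9: thread B executes B4 (z = z * -1). Shared: x=7 y=6 z=4. PCs: A@3 B@4 C@2

Answer: x=7 y=6 z=4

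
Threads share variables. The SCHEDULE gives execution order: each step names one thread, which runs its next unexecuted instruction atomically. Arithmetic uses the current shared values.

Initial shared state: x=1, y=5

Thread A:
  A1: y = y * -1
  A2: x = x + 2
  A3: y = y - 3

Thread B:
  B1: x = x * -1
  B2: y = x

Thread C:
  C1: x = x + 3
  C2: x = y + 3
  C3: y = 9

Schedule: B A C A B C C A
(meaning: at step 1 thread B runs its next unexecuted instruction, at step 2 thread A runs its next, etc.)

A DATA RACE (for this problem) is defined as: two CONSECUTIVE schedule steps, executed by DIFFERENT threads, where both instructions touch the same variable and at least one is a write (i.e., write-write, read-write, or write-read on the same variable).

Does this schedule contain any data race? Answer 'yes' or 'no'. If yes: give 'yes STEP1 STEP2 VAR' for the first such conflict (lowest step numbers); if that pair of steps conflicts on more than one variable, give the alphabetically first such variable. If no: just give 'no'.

Steps 1,2: B(r=x,w=x) vs A(r=y,w=y). No conflict.
Steps 2,3: A(r=y,w=y) vs C(r=x,w=x). No conflict.
Steps 3,4: C(x = x + 3) vs A(x = x + 2). RACE on x (W-W).
Steps 4,5: A(x = x + 2) vs B(y = x). RACE on x (W-R).
Steps 5,6: B(y = x) vs C(x = y + 3). RACE on x (R-W), y (W-R). Multiple vars; alphabetically first is x.
Steps 6,7: same thread (C). No race.
Steps 7,8: C(y = 9) vs A(y = y - 3). RACE on y (W-W).
First conflict at steps 3,4.

Answer: yes 3 4 x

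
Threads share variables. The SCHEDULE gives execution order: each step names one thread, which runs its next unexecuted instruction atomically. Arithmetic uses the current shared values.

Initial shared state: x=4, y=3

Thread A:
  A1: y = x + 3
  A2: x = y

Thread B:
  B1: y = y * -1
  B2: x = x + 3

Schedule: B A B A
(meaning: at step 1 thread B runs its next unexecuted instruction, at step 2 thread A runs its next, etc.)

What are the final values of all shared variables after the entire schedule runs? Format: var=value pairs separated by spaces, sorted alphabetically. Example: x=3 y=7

Answer: x=7 y=7

Derivation:
Step 1: thread B executes B1 (y = y * -1). Shared: x=4 y=-3. PCs: A@0 B@1
Step 2: thread A executes A1 (y = x + 3). Shared: x=4 y=7. PCs: A@1 B@1
Step 3: thread B executes B2 (x = x + 3). Shared: x=7 y=7. PCs: A@1 B@2
Step 4: thread A executes A2 (x = y). Shared: x=7 y=7. PCs: A@2 B@2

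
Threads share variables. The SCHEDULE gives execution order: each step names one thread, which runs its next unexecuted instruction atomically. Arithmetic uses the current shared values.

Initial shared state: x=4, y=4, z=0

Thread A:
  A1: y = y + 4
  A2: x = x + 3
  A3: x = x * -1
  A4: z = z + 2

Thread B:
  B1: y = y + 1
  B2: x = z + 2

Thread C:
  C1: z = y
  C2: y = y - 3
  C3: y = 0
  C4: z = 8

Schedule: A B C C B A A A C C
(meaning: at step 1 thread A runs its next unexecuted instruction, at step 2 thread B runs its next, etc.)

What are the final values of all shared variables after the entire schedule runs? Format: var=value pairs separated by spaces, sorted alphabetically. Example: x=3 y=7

Answer: x=-14 y=0 z=8

Derivation:
Step 1: thread A executes A1 (y = y + 4). Shared: x=4 y=8 z=0. PCs: A@1 B@0 C@0
Step 2: thread B executes B1 (y = y + 1). Shared: x=4 y=9 z=0. PCs: A@1 B@1 C@0
Step 3: thread C executes C1 (z = y). Shared: x=4 y=9 z=9. PCs: A@1 B@1 C@1
Step 4: thread C executes C2 (y = y - 3). Shared: x=4 y=6 z=9. PCs: A@1 B@1 C@2
Step 5: thread B executes B2 (x = z + 2). Shared: x=11 y=6 z=9. PCs: A@1 B@2 C@2
Step 6: thread A executes A2 (x = x + 3). Shared: x=14 y=6 z=9. PCs: A@2 B@2 C@2
Step 7: thread A executes A3 (x = x * -1). Shared: x=-14 y=6 z=9. PCs: A@3 B@2 C@2
Step 8: thread A executes A4 (z = z + 2). Shared: x=-14 y=6 z=11. PCs: A@4 B@2 C@2
Step 9: thread C executes C3 (y = 0). Shared: x=-14 y=0 z=11. PCs: A@4 B@2 C@3
Step 10: thread C executes C4 (z = 8). Shared: x=-14 y=0 z=8. PCs: A@4 B@2 C@4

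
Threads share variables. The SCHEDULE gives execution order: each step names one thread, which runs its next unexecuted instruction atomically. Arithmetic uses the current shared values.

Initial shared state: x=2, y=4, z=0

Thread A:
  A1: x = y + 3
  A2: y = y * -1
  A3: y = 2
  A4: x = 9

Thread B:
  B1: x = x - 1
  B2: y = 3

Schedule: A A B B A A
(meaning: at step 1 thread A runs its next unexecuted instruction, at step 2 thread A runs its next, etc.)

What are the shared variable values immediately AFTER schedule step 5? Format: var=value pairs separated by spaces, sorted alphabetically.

Answer: x=6 y=2 z=0

Derivation:
Step 1: thread A executes A1 (x = y + 3). Shared: x=7 y=4 z=0. PCs: A@1 B@0
Step 2: thread A executes A2 (y = y * -1). Shared: x=7 y=-4 z=0. PCs: A@2 B@0
Step 3: thread B executes B1 (x = x - 1). Shared: x=6 y=-4 z=0. PCs: A@2 B@1
Step 4: thread B executes B2 (y = 3). Shared: x=6 y=3 z=0. PCs: A@2 B@2
Step 5: thread A executes A3 (y = 2). Shared: x=6 y=2 z=0. PCs: A@3 B@2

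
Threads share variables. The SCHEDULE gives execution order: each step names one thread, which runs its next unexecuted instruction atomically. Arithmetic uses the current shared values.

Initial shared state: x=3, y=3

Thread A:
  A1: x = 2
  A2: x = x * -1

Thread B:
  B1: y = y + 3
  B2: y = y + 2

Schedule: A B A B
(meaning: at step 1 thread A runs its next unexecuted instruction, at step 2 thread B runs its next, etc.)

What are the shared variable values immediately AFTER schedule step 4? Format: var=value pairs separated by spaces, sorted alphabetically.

Step 1: thread A executes A1 (x = 2). Shared: x=2 y=3. PCs: A@1 B@0
Step 2: thread B executes B1 (y = y + 3). Shared: x=2 y=6. PCs: A@1 B@1
Step 3: thread A executes A2 (x = x * -1). Shared: x=-2 y=6. PCs: A@2 B@1
Step 4: thread B executes B2 (y = y + 2). Shared: x=-2 y=8. PCs: A@2 B@2

Answer: x=-2 y=8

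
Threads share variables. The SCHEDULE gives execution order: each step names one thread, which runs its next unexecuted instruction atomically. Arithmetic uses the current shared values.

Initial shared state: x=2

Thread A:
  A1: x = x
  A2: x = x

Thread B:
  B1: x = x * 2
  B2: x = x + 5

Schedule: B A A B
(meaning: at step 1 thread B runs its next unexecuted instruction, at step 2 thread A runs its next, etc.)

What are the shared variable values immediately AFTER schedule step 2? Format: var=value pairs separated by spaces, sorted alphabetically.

Step 1: thread B executes B1 (x = x * 2). Shared: x=4. PCs: A@0 B@1
Step 2: thread A executes A1 (x = x). Shared: x=4. PCs: A@1 B@1

Answer: x=4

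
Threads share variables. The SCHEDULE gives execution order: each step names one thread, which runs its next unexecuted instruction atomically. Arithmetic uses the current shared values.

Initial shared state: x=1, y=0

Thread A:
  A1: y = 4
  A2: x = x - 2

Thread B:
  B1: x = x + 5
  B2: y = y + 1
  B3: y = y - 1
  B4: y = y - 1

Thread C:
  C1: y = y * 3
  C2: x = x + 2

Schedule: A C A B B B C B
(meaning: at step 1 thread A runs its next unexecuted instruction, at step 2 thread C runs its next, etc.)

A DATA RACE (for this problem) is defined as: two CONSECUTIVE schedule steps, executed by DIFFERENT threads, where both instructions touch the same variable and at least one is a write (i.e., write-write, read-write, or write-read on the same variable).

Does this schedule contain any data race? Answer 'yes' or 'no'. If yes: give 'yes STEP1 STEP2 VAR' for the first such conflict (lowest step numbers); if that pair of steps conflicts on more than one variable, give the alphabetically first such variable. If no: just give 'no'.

Steps 1,2: A(y = 4) vs C(y = y * 3). RACE on y (W-W).
Steps 2,3: C(r=y,w=y) vs A(r=x,w=x). No conflict.
Steps 3,4: A(x = x - 2) vs B(x = x + 5). RACE on x (W-W).
Steps 4,5: same thread (B). No race.
Steps 5,6: same thread (B). No race.
Steps 6,7: B(r=y,w=y) vs C(r=x,w=x). No conflict.
Steps 7,8: C(r=x,w=x) vs B(r=y,w=y). No conflict.
First conflict at steps 1,2.

Answer: yes 1 2 y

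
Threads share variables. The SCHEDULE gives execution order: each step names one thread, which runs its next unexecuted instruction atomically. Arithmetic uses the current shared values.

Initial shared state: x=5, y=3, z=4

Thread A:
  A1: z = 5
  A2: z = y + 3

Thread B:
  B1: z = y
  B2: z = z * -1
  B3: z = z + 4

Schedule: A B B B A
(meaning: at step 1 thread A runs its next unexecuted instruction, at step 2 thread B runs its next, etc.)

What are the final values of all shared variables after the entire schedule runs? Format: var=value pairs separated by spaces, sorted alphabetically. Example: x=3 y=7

Answer: x=5 y=3 z=6

Derivation:
Step 1: thread A executes A1 (z = 5). Shared: x=5 y=3 z=5. PCs: A@1 B@0
Step 2: thread B executes B1 (z = y). Shared: x=5 y=3 z=3. PCs: A@1 B@1
Step 3: thread B executes B2 (z = z * -1). Shared: x=5 y=3 z=-3. PCs: A@1 B@2
Step 4: thread B executes B3 (z = z + 4). Shared: x=5 y=3 z=1. PCs: A@1 B@3
Step 5: thread A executes A2 (z = y + 3). Shared: x=5 y=3 z=6. PCs: A@2 B@3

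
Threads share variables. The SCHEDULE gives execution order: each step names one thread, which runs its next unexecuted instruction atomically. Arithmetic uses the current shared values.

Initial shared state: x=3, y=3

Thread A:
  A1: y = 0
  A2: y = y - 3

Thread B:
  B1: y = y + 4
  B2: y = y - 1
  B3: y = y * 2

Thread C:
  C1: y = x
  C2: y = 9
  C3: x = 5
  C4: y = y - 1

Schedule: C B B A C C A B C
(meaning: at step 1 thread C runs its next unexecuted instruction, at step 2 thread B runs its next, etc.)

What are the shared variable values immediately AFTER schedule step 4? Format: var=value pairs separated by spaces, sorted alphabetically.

Answer: x=3 y=0

Derivation:
Step 1: thread C executes C1 (y = x). Shared: x=3 y=3. PCs: A@0 B@0 C@1
Step 2: thread B executes B1 (y = y + 4). Shared: x=3 y=7. PCs: A@0 B@1 C@1
Step 3: thread B executes B2 (y = y - 1). Shared: x=3 y=6. PCs: A@0 B@2 C@1
Step 4: thread A executes A1 (y = 0). Shared: x=3 y=0. PCs: A@1 B@2 C@1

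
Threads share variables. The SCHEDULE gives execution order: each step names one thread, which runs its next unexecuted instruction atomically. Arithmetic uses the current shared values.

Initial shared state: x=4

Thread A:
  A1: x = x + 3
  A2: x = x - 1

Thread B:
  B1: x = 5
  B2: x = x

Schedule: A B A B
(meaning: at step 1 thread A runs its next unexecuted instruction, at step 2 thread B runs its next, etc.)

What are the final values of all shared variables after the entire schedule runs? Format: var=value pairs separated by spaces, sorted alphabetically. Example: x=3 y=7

Answer: x=4

Derivation:
Step 1: thread A executes A1 (x = x + 3). Shared: x=7. PCs: A@1 B@0
Step 2: thread B executes B1 (x = 5). Shared: x=5. PCs: A@1 B@1
Step 3: thread A executes A2 (x = x - 1). Shared: x=4. PCs: A@2 B@1
Step 4: thread B executes B2 (x = x). Shared: x=4. PCs: A@2 B@2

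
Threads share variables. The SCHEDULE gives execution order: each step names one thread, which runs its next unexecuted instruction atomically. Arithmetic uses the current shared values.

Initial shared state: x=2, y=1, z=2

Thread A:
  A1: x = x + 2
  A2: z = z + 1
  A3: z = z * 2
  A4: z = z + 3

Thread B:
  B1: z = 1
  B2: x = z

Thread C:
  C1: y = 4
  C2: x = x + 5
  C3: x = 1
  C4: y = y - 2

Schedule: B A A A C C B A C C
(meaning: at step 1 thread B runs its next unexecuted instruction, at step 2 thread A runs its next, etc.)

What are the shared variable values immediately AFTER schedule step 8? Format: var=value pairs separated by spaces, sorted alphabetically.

Step 1: thread B executes B1 (z = 1). Shared: x=2 y=1 z=1. PCs: A@0 B@1 C@0
Step 2: thread A executes A1 (x = x + 2). Shared: x=4 y=1 z=1. PCs: A@1 B@1 C@0
Step 3: thread A executes A2 (z = z + 1). Shared: x=4 y=1 z=2. PCs: A@2 B@1 C@0
Step 4: thread A executes A3 (z = z * 2). Shared: x=4 y=1 z=4. PCs: A@3 B@1 C@0
Step 5: thread C executes C1 (y = 4). Shared: x=4 y=4 z=4. PCs: A@3 B@1 C@1
Step 6: thread C executes C2 (x = x + 5). Shared: x=9 y=4 z=4. PCs: A@3 B@1 C@2
Step 7: thread B executes B2 (x = z). Shared: x=4 y=4 z=4. PCs: A@3 B@2 C@2
Step 8: thread A executes A4 (z = z + 3). Shared: x=4 y=4 z=7. PCs: A@4 B@2 C@2

Answer: x=4 y=4 z=7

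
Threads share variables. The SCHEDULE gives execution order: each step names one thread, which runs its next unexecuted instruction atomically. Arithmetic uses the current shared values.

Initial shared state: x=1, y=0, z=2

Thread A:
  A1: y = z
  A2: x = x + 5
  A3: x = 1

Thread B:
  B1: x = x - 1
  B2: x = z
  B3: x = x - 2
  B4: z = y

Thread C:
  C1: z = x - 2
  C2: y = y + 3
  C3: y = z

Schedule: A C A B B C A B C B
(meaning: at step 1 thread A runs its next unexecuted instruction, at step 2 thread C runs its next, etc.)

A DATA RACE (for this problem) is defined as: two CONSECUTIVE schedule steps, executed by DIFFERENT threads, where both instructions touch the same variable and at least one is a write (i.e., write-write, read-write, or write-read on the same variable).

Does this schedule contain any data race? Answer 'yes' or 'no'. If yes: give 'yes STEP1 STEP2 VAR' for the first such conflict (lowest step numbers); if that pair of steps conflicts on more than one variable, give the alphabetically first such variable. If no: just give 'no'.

Answer: yes 1 2 z

Derivation:
Steps 1,2: A(y = z) vs C(z = x - 2). RACE on z (R-W).
Steps 2,3: C(z = x - 2) vs A(x = x + 5). RACE on x (R-W).
Steps 3,4: A(x = x + 5) vs B(x = x - 1). RACE on x (W-W).
Steps 4,5: same thread (B). No race.
Steps 5,6: B(r=z,w=x) vs C(r=y,w=y). No conflict.
Steps 6,7: C(r=y,w=y) vs A(r=-,w=x). No conflict.
Steps 7,8: A(x = 1) vs B(x = x - 2). RACE on x (W-W).
Steps 8,9: B(r=x,w=x) vs C(r=z,w=y). No conflict.
Steps 9,10: C(y = z) vs B(z = y). RACE on y (W-R), z (R-W). Multiple vars; alphabetically first is y.
First conflict at steps 1,2.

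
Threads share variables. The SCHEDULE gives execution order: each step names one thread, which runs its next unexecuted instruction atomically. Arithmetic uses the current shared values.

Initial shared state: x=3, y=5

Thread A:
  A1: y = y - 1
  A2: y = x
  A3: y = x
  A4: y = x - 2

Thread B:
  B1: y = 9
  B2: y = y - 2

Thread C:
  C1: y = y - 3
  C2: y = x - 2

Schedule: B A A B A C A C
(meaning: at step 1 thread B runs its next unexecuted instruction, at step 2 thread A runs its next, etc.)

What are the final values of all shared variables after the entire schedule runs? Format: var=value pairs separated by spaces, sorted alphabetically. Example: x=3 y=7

Step 1: thread B executes B1 (y = 9). Shared: x=3 y=9. PCs: A@0 B@1 C@0
Step 2: thread A executes A1 (y = y - 1). Shared: x=3 y=8. PCs: A@1 B@1 C@0
Step 3: thread A executes A2 (y = x). Shared: x=3 y=3. PCs: A@2 B@1 C@0
Step 4: thread B executes B2 (y = y - 2). Shared: x=3 y=1. PCs: A@2 B@2 C@0
Step 5: thread A executes A3 (y = x). Shared: x=3 y=3. PCs: A@3 B@2 C@0
Step 6: thread C executes C1 (y = y - 3). Shared: x=3 y=0. PCs: A@3 B@2 C@1
Step 7: thread A executes A4 (y = x - 2). Shared: x=3 y=1. PCs: A@4 B@2 C@1
Step 8: thread C executes C2 (y = x - 2). Shared: x=3 y=1. PCs: A@4 B@2 C@2

Answer: x=3 y=1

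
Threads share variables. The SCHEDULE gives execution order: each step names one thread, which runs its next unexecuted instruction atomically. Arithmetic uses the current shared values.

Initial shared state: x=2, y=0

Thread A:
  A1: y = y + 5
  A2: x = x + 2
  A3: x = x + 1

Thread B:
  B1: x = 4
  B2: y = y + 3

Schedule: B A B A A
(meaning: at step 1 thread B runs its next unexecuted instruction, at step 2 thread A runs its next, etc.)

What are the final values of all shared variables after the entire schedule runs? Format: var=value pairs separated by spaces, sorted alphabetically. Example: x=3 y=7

Step 1: thread B executes B1 (x = 4). Shared: x=4 y=0. PCs: A@0 B@1
Step 2: thread A executes A1 (y = y + 5). Shared: x=4 y=5. PCs: A@1 B@1
Step 3: thread B executes B2 (y = y + 3). Shared: x=4 y=8. PCs: A@1 B@2
Step 4: thread A executes A2 (x = x + 2). Shared: x=6 y=8. PCs: A@2 B@2
Step 5: thread A executes A3 (x = x + 1). Shared: x=7 y=8. PCs: A@3 B@2

Answer: x=7 y=8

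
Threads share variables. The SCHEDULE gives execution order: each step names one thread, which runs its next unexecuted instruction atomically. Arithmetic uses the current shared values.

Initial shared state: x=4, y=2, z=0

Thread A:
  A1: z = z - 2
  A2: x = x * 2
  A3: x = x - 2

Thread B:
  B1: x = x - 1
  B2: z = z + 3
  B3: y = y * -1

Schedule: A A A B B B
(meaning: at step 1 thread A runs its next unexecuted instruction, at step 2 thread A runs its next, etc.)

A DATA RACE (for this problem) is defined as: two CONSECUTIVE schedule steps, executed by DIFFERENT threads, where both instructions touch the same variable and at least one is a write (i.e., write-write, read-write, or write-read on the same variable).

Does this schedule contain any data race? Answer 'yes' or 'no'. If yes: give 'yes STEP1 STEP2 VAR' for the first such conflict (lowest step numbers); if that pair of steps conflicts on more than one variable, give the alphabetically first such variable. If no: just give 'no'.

Answer: yes 3 4 x

Derivation:
Steps 1,2: same thread (A). No race.
Steps 2,3: same thread (A). No race.
Steps 3,4: A(x = x - 2) vs B(x = x - 1). RACE on x (W-W).
Steps 4,5: same thread (B). No race.
Steps 5,6: same thread (B). No race.
First conflict at steps 3,4.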